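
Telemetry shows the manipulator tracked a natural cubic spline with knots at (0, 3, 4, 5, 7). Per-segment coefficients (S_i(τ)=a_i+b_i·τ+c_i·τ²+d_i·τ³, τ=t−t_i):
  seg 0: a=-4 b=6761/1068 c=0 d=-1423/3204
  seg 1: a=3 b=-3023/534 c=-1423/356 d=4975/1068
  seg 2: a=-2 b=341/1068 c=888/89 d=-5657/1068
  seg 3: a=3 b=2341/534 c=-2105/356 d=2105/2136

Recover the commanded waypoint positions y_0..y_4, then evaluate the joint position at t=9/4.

y_0=-4 y_1=3 y_2=-2 y_3=3 y_4=-4
S(9/4) = 118129/22784

y_0 = S_0(0) = a_0 = -4
y_1 = S_1(0) = a_1 = 3
y_2 = S_2(0) = a_2 = -2
y_3 = S_3(0) = a_3 = 3
y_4 = S_3(2) = -4
t_q=9/4 is in segment 0 (τ=9/4); S_0(τ)=118129/22784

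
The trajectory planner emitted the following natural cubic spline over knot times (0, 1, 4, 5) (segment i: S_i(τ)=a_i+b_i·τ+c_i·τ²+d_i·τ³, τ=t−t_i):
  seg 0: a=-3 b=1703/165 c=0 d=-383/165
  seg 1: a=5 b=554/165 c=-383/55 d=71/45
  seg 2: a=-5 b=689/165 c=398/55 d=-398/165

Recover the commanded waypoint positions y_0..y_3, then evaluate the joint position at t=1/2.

y_0=-3 y_1=5 y_2=-5 y_3=4
S(1/2) = 823/440

y_0 = S_0(0) = a_0 = -3
y_1 = S_1(0) = a_1 = 5
y_2 = S_2(0) = a_2 = -5
y_3 = S_2(1) = 4
t_q=1/2 is in segment 0 (τ=1/2); S_0(τ)=823/440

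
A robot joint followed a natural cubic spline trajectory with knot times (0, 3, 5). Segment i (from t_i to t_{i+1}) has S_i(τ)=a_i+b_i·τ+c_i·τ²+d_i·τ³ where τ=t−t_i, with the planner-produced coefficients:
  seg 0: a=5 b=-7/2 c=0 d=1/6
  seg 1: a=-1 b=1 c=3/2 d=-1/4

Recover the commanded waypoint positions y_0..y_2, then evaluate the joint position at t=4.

y_0=5 y_1=-1 y_2=5
S(4) = 5/4

y_0 = S_0(0) = a_0 = 5
y_1 = S_1(0) = a_1 = -1
y_2 = S_1(2) = 5
t_q=4 is in segment 1 (τ=1); S_1(τ)=5/4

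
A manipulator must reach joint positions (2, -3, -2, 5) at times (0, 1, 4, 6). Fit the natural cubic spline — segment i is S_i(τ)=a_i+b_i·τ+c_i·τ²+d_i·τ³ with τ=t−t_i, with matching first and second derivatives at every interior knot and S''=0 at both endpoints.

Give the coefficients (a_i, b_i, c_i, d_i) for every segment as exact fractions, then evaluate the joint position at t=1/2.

  seg 0: a=2 b=-2393/426 c=0 d=263/426
  seg 1: a=-3 b=-802/213 c=263/142 d=-23/142
  seg 2: a=-2 b=1267/426 c=28/71 d=-14/213
S(1/2) = -831/1136

Δ: Δ0=-5, Δ1=1/3, Δ2=7/2
row 1: diag=8, rhs=32; c'=3/8, d'=4
row 2: denom=10−3·3/8=71/8; d'=(19−3·4)/(71/8)=56/71
back: M2=56/71
back: M1=4−3/8·56/71=263/71
M: M0=0, M1=263/71, M2=56/71, M3=0
seg 0: a=2, c=M0/2=0, d=(M1−M0)/(6·1)=263/426, b=Δ0−h0·(2M0+M1)/6=-2393/426
seg 1: a=-3, c=M1/2=263/142, d=(M2−M1)/(6·3)=-23/142, b=Δ1−h1·(2M1+M2)/6=-802/213
seg 2: a=-2, c=M2/2=28/71, d=(M3−M2)/(6·2)=-14/213, b=Δ2−h2·(2M2+M3)/6=1267/426
t_q=1/2 → seg 0, τ=1/2; S=2+-2393/426·τ+0·τ²+263/426·τ³=-831/1136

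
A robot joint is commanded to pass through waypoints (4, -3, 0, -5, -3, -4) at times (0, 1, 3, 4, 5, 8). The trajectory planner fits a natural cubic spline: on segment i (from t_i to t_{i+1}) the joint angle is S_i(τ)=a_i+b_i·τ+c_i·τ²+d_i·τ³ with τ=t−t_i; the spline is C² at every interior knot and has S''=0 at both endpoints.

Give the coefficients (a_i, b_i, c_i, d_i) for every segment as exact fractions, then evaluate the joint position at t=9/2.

  seg 0: a=4 b=-12961/1416 c=0 d=3049/1416
  seg 1: a=-3 b=-1907/708 c=3049/472 d=-3089/1416
  seg 2: a=0 b=-2147/708 c=-3129/472 d=6601/1416
  seg 3: a=-5 b=-3265/1416 c=434/59 d=-4319/1416
  seg 4: a=-3 b=2305/708 c=-847/472 d=847/4248
S(9/2) = -17729/3776

Δ: Δ0=-7, Δ1=3/2, Δ2=-5, Δ3=2, Δ4=-1/3
row 1: diag=6, rhs=51; c'=1/3, d'=17/2
row 2: denom=6−2·1/3=16/3; d'=(-39−2·17/2)/(16/3)=-21/2
row 3: denom=4−1·3/16=61/16; d'=(42−1·-21/2)/(61/16)=840/61
row 4: denom=8−1·16/61=472/61; d'=(-14−1·840/61)/(472/61)=-847/236
back: M4=-847/236
back: M3=840/61−16/61·-847/236=868/59
back: M2=-21/2−3/16·868/59=-3129/236
back: M1=17/2−1/3·-3129/236=3049/236
M: M0=0, M1=3049/236, M2=-3129/236, M3=868/59, M4=-847/236, M5=0
seg 0: a=4, c=M0/2=0, d=(M1−M0)/(6·1)=3049/1416, b=Δ0−h0·(2M0+M1)/6=-12961/1416
seg 1: a=-3, c=M1/2=3049/472, d=(M2−M1)/(6·2)=-3089/1416, b=Δ1−h1·(2M1+M2)/6=-1907/708
seg 2: a=0, c=M2/2=-3129/472, d=(M3−M2)/(6·1)=6601/1416, b=Δ2−h2·(2M2+M3)/6=-2147/708
seg 3: a=-5, c=M3/2=434/59, d=(M4−M3)/(6·1)=-4319/1416, b=Δ3−h3·(2M3+M4)/6=-3265/1416
seg 4: a=-3, c=M4/2=-847/472, d=(M5−M4)/(6·3)=847/4248, b=Δ4−h4·(2M4+M5)/6=2305/708
t_q=9/2 → seg 3, τ=1/2; S=-5+-3265/1416·τ+434/59·τ²+-4319/1416·τ³=-17729/3776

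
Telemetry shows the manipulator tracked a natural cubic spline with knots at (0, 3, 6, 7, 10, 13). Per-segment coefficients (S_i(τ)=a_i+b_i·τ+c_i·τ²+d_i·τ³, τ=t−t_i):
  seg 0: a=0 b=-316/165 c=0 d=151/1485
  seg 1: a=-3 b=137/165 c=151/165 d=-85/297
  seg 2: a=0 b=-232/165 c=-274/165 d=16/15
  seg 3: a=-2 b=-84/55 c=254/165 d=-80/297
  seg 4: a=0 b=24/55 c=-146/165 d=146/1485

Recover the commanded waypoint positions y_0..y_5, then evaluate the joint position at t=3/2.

y_0=0 y_1=-3 y_2=0 y_3=-2 y_4=0 y_5=-4
S(3/2) = -1113/440

y_0 = S_0(0) = a_0 = 0
y_1 = S_1(0) = a_1 = -3
y_2 = S_2(0) = a_2 = 0
y_3 = S_3(0) = a_3 = -2
y_4 = S_4(0) = a_4 = 0
y_5 = S_4(3) = -4
t_q=3/2 is in segment 0 (τ=3/2); S_0(τ)=-1113/440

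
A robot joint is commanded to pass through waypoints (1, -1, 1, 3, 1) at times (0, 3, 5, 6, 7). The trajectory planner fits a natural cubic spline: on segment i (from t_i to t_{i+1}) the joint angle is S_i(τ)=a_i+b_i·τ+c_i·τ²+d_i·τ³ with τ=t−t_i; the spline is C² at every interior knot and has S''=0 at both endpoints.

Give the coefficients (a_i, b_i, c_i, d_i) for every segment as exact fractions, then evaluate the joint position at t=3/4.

  seg 0: a=1 b=-629/642 c=0 d=67/1926
  seg 1: a=-1 b=-13/321 c=67/214 d=133/1284
  seg 2: a=1 b=788/321 c=100/107 d=-446/321
  seg 3: a=3 b=50/321 c=-346/107 d=346/321
S(3/4) = 3833/13696

Δ: Δ0=-2/3, Δ1=1, Δ2=2, Δ3=-2
row 1: diag=10, rhs=10; c'=1/5, d'=1
row 2: denom=6−2·1/5=28/5; d'=(6−2·1)/(28/5)=5/7
row 3: denom=4−1·5/28=107/28; d'=(-24−1·5/7)/(107/28)=-692/107
back: M3=-692/107
back: M2=5/7−5/28·-692/107=200/107
back: M1=1−1/5·200/107=67/107
M: M0=0, M1=67/107, M2=200/107, M3=-692/107, M4=0
seg 0: a=1, c=M0/2=0, d=(M1−M0)/(6·3)=67/1926, b=Δ0−h0·(2M0+M1)/6=-629/642
seg 1: a=-1, c=M1/2=67/214, d=(M2−M1)/(6·2)=133/1284, b=Δ1−h1·(2M1+M2)/6=-13/321
seg 2: a=1, c=M2/2=100/107, d=(M3−M2)/(6·1)=-446/321, b=Δ2−h2·(2M2+M3)/6=788/321
seg 3: a=3, c=M3/2=-346/107, d=(M4−M3)/(6·1)=346/321, b=Δ3−h3·(2M3+M4)/6=50/321
t_q=3/4 → seg 0, τ=3/4; S=1+-629/642·τ+0·τ²+67/1926·τ³=3833/13696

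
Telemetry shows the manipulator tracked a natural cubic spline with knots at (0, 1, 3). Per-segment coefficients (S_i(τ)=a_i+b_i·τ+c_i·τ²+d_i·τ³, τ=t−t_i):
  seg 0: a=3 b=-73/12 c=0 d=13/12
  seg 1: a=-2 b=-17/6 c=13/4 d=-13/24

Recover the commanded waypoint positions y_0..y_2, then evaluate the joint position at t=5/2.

y_0 = S_0(0) = a_0 = 3
y_1 = S_1(0) = a_1 = -2
y_2 = S_1(2) = 1
t_q=5/2 is in segment 1 (τ=3/2); S_1(τ)=-49/64

y_0=3 y_1=-2 y_2=1
S(5/2) = -49/64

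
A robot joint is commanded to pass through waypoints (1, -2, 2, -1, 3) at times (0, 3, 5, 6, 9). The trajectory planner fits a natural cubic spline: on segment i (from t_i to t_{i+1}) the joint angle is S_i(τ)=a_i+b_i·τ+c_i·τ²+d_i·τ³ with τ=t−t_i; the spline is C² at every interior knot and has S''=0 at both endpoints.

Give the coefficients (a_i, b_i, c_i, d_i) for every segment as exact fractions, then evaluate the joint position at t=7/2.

  seg 0: a=1 b=-1127/438 c=0 d=689/3942
  seg 1: a=-2 b=470/219 c=689/438 d=-721/876
  seg 2: a=2 b=-105/73 c=-737/219 d=395/219
  seg 3: a=-1 b=-604/219 c=448/219 d=-448/1971
S(7/2) = -1487/2336

Δ: Δ0=-1, Δ1=2, Δ2=-3, Δ3=4/3
row 1: diag=10, rhs=18; c'=1/5, d'=9/5
row 2: denom=6−2·1/5=28/5; d'=(-30−2·9/5)/(28/5)=-6
row 3: denom=8−1·5/28=219/28; d'=(26−1·-6)/(219/28)=896/219
back: M3=896/219
back: M2=-6−5/28·896/219=-1474/219
back: M1=9/5−1/5·-1474/219=689/219
M: M0=0, M1=689/219, M2=-1474/219, M3=896/219, M4=0
seg 0: a=1, c=M0/2=0, d=(M1−M0)/(6·3)=689/3942, b=Δ0−h0·(2M0+M1)/6=-1127/438
seg 1: a=-2, c=M1/2=689/438, d=(M2−M1)/(6·2)=-721/876, b=Δ1−h1·(2M1+M2)/6=470/219
seg 2: a=2, c=M2/2=-737/219, d=(M3−M2)/(6·1)=395/219, b=Δ2−h2·(2M2+M3)/6=-105/73
seg 3: a=-1, c=M3/2=448/219, d=(M4−M3)/(6·3)=-448/1971, b=Δ3−h3·(2M3+M4)/6=-604/219
t_q=7/2 → seg 1, τ=1/2; S=-2+470/219·τ+689/438·τ²+-721/876·τ³=-1487/2336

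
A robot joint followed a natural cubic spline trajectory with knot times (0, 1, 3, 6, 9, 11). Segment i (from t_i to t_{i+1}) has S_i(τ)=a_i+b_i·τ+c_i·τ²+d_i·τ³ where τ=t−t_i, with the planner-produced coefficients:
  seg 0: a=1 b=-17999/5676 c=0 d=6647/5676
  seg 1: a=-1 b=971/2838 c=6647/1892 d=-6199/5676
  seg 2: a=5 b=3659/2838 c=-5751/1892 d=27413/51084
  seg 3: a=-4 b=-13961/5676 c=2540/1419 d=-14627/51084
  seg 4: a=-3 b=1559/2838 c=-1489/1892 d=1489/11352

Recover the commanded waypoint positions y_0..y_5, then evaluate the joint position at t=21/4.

y_0 = S_0(0) = a_0 = 1
y_1 = S_1(0) = a_1 = -1
y_2 = S_2(0) = a_2 = 5
y_3 = S_3(0) = a_3 = -4
y_4 = S_4(0) = a_4 = -3
y_5 = S_4(2) = -4
t_q=21/4 is in segment 2 (τ=9/4); S_2(τ)=-166469/121088

y_0=1 y_1=-1 y_2=5 y_3=-4 y_4=-3 y_5=-4
S(21/4) = -166469/121088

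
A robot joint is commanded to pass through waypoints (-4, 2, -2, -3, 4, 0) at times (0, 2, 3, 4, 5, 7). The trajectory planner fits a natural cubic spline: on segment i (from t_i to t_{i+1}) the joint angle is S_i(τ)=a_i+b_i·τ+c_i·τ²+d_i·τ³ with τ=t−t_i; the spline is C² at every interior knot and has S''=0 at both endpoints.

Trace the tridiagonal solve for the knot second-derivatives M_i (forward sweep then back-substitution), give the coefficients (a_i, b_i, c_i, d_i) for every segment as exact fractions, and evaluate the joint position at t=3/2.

  seg 0: a=-4 b=2707/493 c=0 d=-307/493
  seg 1: a=2 b=-977/493 c=-1842/493 d=847/493
  seg 2: a=-2 b=-2120/493 c=699/493 d=32/17
  seg 3: a=-3 b=2062/493 c=3483/493 d=-2094/493
  seg 4: a=4 b=2746/493 c=-2799/493 d=933/986
S(3/2) = 8419/3944

Δ: Δ0=3, Δ1=-4, Δ2=-1, Δ3=7, Δ4=-2
row 1: diag=6, rhs=-42; c'=1/6, d'=-7
row 2: denom=4−1·1/6=23/6; d'=(18−1·-7)/(23/6)=150/23
row 3: denom=4−1·6/23=86/23; d'=(48−1·150/23)/(86/23)=477/43
row 4: denom=6−1·23/86=493/86; d'=(-54−1·477/43)/(493/86)=-5598/493
back: M4=-5598/493
back: M3=477/43−23/86·-5598/493=6966/493
back: M2=150/23−6/23·6966/493=1398/493
back: M1=-7−1/6·1398/493=-3684/493
M: M0=0, M1=-3684/493, M2=1398/493, M3=6966/493, M4=-5598/493, M5=0
seg 0: a=-4, c=M0/2=0, d=(M1−M0)/(6·2)=-307/493, b=Δ0−h0·(2M0+M1)/6=2707/493
seg 1: a=2, c=M1/2=-1842/493, d=(M2−M1)/(6·1)=847/493, b=Δ1−h1·(2M1+M2)/6=-977/493
seg 2: a=-2, c=M2/2=699/493, d=(M3−M2)/(6·1)=32/17, b=Δ2−h2·(2M2+M3)/6=-2120/493
seg 3: a=-3, c=M3/2=3483/493, d=(M4−M3)/(6·1)=-2094/493, b=Δ3−h3·(2M3+M4)/6=2062/493
seg 4: a=4, c=M4/2=-2799/493, d=(M5−M4)/(6·2)=933/986, b=Δ4−h4·(2M4+M5)/6=2746/493
t_q=3/2 → seg 0, τ=3/2; S=-4+2707/493·τ+0·τ²+-307/493·τ³=8419/3944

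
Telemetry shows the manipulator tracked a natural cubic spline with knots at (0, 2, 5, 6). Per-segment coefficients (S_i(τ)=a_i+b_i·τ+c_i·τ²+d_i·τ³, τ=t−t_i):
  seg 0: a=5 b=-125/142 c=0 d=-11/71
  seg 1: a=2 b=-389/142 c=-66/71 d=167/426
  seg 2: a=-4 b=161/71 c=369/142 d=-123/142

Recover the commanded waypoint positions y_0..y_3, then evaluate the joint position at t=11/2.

y_0 = S_0(0) = a_0 = 5
y_1 = S_1(0) = a_1 = 2
y_2 = S_2(0) = a_2 = -4
y_3 = S_2(1) = 0
t_q=11/2 is in segment 2 (τ=1/2); S_2(τ)=-2641/1136

y_0=5 y_1=2 y_2=-4 y_3=0
S(11/2) = -2641/1136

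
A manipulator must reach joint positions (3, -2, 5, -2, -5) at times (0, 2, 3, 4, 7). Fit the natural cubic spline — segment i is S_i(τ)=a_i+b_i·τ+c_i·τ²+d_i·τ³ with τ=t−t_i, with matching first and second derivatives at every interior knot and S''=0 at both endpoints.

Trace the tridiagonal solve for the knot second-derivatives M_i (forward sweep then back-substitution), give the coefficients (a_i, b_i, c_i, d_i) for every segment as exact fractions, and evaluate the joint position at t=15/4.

  seg 0: a=3 b=-635/89 c=0 d=825/712
  seg 1: a=-2 b=1205/178 c=2475/356 d=-2393/356
  seg 2: a=5 b=181/356 c=-1176/89 d=2031/356
  seg 3: a=-2 b=-1567/178 c=1389/356 d=-463/1068
S(15/4) = 8101/22784

Δ: Δ0=-5/2, Δ1=7, Δ2=-7, Δ3=-1
row 1: diag=6, rhs=57; c'=1/6, d'=19/2
row 2: denom=4−1·1/6=23/6; d'=(-84−1·19/2)/(23/6)=-561/23
row 3: denom=8−1·6/23=178/23; d'=(36−1·-561/23)/(178/23)=1389/178
back: M3=1389/178
back: M2=-561/23−6/23·1389/178=-2352/89
back: M1=19/2−1/6·-2352/89=2475/178
M: M0=0, M1=2475/178, M2=-2352/89, M3=1389/178, M4=0
seg 0: a=3, c=M0/2=0, d=(M1−M0)/(6·2)=825/712, b=Δ0−h0·(2M0+M1)/6=-635/89
seg 1: a=-2, c=M1/2=2475/356, d=(M2−M1)/(6·1)=-2393/356, b=Δ1−h1·(2M1+M2)/6=1205/178
seg 2: a=5, c=M2/2=-1176/89, d=(M3−M2)/(6·1)=2031/356, b=Δ2−h2·(2M2+M3)/6=181/356
seg 3: a=-2, c=M3/2=1389/356, d=(M4−M3)/(6·3)=-463/1068, b=Δ3−h3·(2M3+M4)/6=-1567/178
t_q=15/4 → seg 2, τ=3/4; S=5+181/356·τ+-1176/89·τ²+2031/356·τ³=8101/22784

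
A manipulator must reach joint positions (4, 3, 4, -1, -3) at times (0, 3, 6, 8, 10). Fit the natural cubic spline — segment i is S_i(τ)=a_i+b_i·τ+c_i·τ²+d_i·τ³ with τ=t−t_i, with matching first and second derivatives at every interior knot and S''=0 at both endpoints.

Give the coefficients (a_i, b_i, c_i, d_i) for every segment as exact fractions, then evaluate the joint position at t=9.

Δ: Δ0=-1/3, Δ1=1/3, Δ2=-5/2, Δ3=-1
row 1: diag=12, rhs=4; c'=1/4, d'=1/3
row 2: denom=10−3·1/4=37/4; d'=(-17−3·1/3)/(37/4)=-72/37
row 3: denom=8−2·8/37=280/37; d'=(9−2·-72/37)/(280/37)=477/280
back: M3=477/280
back: M2=-72/37−8/37·477/280=-81/35
back: M1=1/3−1/4·-81/35=383/420
M: M0=0, M1=383/420, M2=-81/35, M3=477/280, M4=0
seg 0: a=4, c=M0/2=0, d=(M1−M0)/(6·3)=383/7560, b=Δ0−h0·(2M0+M1)/6=-221/280
seg 1: a=3, c=M1/2=383/840, d=(M2−M1)/(6·3)=-271/1512, b=Δ1−h1·(2M1+M2)/6=81/140
seg 2: a=4, c=M2/2=-81/70, d=(M3−M2)/(6·2)=75/224, b=Δ2−h2·(2M2+M3)/6=-61/40
seg 3: a=-1, c=M3/2=477/560, d=(M4−M3)/(6·2)=-159/1120, b=Δ3−h3·(2M3+M4)/6=-299/140
t_q=9 → seg 3, τ=1; S=-1+-299/140·τ+477/560·τ²+-159/1120·τ³=-2717/1120

  seg 0: a=4 b=-221/280 c=0 d=383/7560
  seg 1: a=3 b=81/140 c=383/840 d=-271/1512
  seg 2: a=4 b=-61/40 c=-81/70 d=75/224
  seg 3: a=-1 b=-299/140 c=477/560 d=-159/1120
S(9) = -2717/1120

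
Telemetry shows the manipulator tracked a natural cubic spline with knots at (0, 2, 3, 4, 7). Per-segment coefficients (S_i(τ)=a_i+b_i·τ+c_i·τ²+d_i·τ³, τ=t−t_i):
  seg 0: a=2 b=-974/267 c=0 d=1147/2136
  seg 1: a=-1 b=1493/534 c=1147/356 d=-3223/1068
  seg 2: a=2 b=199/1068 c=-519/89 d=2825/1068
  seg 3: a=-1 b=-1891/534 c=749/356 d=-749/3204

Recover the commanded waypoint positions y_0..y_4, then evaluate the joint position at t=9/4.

y_0=2 y_1=-1 y_2=2 y_3=-1 y_4=1
S(9/4) = -3345/22784

y_0 = S_0(0) = a_0 = 2
y_1 = S_1(0) = a_1 = -1
y_2 = S_2(0) = a_2 = 2
y_3 = S_3(0) = a_3 = -1
y_4 = S_3(3) = 1
t_q=9/4 is in segment 1 (τ=1/4); S_1(τ)=-3345/22784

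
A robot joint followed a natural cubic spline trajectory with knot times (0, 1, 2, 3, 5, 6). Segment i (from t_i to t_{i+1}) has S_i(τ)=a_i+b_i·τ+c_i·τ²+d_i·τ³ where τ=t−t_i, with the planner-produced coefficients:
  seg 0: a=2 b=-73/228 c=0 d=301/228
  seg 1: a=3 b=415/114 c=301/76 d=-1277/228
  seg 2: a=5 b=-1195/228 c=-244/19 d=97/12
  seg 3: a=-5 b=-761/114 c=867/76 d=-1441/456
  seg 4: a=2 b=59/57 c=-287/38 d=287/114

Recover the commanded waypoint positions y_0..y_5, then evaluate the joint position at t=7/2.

y_0 = S_0(0) = a_0 = 2
y_1 = S_1(0) = a_1 = 3
y_2 = S_2(0) = a_2 = 5
y_3 = S_3(0) = a_3 = -5
y_4 = S_4(0) = a_4 = 2
y_5 = S_4(1) = -2
t_q=7/2 is in segment 3 (τ=1/2); S_3(τ)=-7151/1216

y_0=2 y_1=3 y_2=5 y_3=-5 y_4=2 y_5=-2
S(7/2) = -7151/1216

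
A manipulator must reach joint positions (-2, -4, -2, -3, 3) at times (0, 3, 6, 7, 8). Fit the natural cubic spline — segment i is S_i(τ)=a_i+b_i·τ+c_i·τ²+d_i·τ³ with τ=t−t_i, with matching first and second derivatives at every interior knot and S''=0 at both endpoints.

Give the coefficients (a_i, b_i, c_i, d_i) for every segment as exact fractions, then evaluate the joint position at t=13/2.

  seg 0: a=-2 b=-157/112 c=0 d=247/3024
  seg 1: a=-4 b=45/56 c=247/336 d=-787/3024
  seg 2: a=-2 b=-29/16 c=-45/28 d=271/112
  seg 3: a=-3 b=125/56 c=633/112 d=-211/112
S(13/2) = -2693/896

Δ: Δ0=-2/3, Δ1=2/3, Δ2=-1, Δ3=6
row 1: diag=12, rhs=8; c'=1/4, d'=2/3
row 2: denom=8−3·1/4=29/4; d'=(-10−3·2/3)/(29/4)=-48/29
row 3: denom=4−1·4/29=112/29; d'=(42−1·-48/29)/(112/29)=633/56
back: M3=633/56
back: M2=-48/29−4/29·633/56=-45/14
back: M1=2/3−1/4·-45/14=247/168
M: M0=0, M1=247/168, M2=-45/14, M3=633/56, M4=0
seg 0: a=-2, c=M0/2=0, d=(M1−M0)/(6·3)=247/3024, b=Δ0−h0·(2M0+M1)/6=-157/112
seg 1: a=-4, c=M1/2=247/336, d=(M2−M1)/(6·3)=-787/3024, b=Δ1−h1·(2M1+M2)/6=45/56
seg 2: a=-2, c=M2/2=-45/28, d=(M3−M2)/(6·1)=271/112, b=Δ2−h2·(2M2+M3)/6=-29/16
seg 3: a=-3, c=M3/2=633/112, d=(M4−M3)/(6·1)=-211/112, b=Δ3−h3·(2M3+M4)/6=125/56
t_q=13/2 → seg 2, τ=1/2; S=-2+-29/16·τ+-45/28·τ²+271/112·τ³=-2693/896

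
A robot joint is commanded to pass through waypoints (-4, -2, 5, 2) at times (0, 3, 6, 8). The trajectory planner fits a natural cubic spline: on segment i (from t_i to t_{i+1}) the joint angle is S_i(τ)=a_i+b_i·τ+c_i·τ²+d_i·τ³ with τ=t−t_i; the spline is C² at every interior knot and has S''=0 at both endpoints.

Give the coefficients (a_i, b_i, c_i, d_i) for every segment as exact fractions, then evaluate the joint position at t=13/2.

Δ: Δ0=2/3, Δ1=7/3, Δ2=-3/2
row 1: diag=12, rhs=10; c'=1/4, d'=5/6
row 2: denom=10−3·1/4=37/4; d'=(-23−3·5/6)/(37/4)=-102/37
back: M2=-102/37
back: M1=5/6−1/4·-102/37=169/111
M: M0=0, M1=169/111, M2=-102/37, M3=0
seg 0: a=-4, c=M0/2=0, d=(M1−M0)/(6·3)=169/1998, b=Δ0−h0·(2M0+M1)/6=-7/74
seg 1: a=-2, c=M1/2=169/222, d=(M2−M1)/(6·3)=-475/1998, b=Δ1−h1·(2M1+M2)/6=81/37
seg 2: a=5, c=M2/2=-51/37, d=(M3−M2)/(6·2)=17/74, b=Δ2−h2·(2M2+M3)/6=25/74
t_q=13/2 → seg 2, τ=1/2; S=5+25/74·τ+-51/37·τ²+17/74·τ³=2873/592

  seg 0: a=-4 b=-7/74 c=0 d=169/1998
  seg 1: a=-2 b=81/37 c=169/222 d=-475/1998
  seg 2: a=5 b=25/74 c=-51/37 d=17/74
S(13/2) = 2873/592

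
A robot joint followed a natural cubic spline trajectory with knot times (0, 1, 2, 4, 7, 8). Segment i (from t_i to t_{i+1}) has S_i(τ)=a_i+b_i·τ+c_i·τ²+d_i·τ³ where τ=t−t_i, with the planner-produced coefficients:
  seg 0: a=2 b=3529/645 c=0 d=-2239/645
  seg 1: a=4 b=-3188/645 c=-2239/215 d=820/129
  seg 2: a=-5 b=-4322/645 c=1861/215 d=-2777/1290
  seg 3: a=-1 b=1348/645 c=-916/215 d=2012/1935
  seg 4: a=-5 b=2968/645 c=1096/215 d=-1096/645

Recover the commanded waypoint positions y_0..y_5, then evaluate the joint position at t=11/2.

y_0=2 y_1=4 y_2=-5 y_3=-1 y_4=-5 y_5=3
S(11/2) = -339/86

y_0 = S_0(0) = a_0 = 2
y_1 = S_1(0) = a_1 = 4
y_2 = S_2(0) = a_2 = -5
y_3 = S_3(0) = a_3 = -1
y_4 = S_4(0) = a_4 = -5
y_5 = S_4(1) = 3
t_q=11/2 is in segment 3 (τ=3/2); S_3(τ)=-339/86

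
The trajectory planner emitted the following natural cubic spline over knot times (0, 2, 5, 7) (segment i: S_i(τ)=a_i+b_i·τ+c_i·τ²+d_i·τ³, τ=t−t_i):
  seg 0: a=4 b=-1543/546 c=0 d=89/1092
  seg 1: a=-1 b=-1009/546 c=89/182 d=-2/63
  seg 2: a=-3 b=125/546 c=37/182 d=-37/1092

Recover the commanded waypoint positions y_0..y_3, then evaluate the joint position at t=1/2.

y_0 = S_0(0) = a_0 = 4
y_1 = S_1(0) = a_1 = -1
y_2 = S_2(0) = a_2 = -3
y_3 = S_2(2) = -2
t_q=1/2 is in segment 0 (τ=1/2); S_0(τ)=7563/2912

y_0=4 y_1=-1 y_2=-3 y_3=-2
S(1/2) = 7563/2912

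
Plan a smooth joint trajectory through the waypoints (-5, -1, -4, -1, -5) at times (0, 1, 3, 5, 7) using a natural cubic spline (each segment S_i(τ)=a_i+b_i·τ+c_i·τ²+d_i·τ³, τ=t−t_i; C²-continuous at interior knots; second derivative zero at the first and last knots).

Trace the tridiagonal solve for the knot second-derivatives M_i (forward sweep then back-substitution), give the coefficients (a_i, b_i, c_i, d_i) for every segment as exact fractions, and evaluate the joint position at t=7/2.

  seg 0: a=-5 b=213/41 c=0 d=-49/41
  seg 1: a=-1 b=66/41 c=-147/41 d=333/328
  seg 2: a=-4 b=-45/82 c=411/164 d=-243/328
  seg 3: a=-1 b=24/41 c=-159/82 d=53/164
S(7/2) = -9815/2624

Δ: Δ0=4, Δ1=-3/2, Δ2=3/2, Δ3=-2
row 1: diag=6, rhs=-33; c'=1/3, d'=-11/2
row 2: denom=8−2·1/3=22/3; d'=(18−2·-11/2)/(22/3)=87/22
row 3: denom=8−2·3/11=82/11; d'=(-21−2·87/22)/(82/11)=-159/41
back: M3=-159/41
back: M2=87/22−3/11·-159/41=411/82
back: M1=-11/2−1/3·411/82=-294/41
M: M0=0, M1=-294/41, M2=411/82, M3=-159/41, M4=0
seg 0: a=-5, c=M0/2=0, d=(M1−M0)/(6·1)=-49/41, b=Δ0−h0·(2M0+M1)/6=213/41
seg 1: a=-1, c=M1/2=-147/41, d=(M2−M1)/(6·2)=333/328, b=Δ1−h1·(2M1+M2)/6=66/41
seg 2: a=-4, c=M2/2=411/164, d=(M3−M2)/(6·2)=-243/328, b=Δ2−h2·(2M2+M3)/6=-45/82
seg 3: a=-1, c=M3/2=-159/82, d=(M4−M3)/(6·2)=53/164, b=Δ3−h3·(2M3+M4)/6=24/41
t_q=7/2 → seg 2, τ=1/2; S=-4+-45/82·τ+411/164·τ²+-243/328·τ³=-9815/2624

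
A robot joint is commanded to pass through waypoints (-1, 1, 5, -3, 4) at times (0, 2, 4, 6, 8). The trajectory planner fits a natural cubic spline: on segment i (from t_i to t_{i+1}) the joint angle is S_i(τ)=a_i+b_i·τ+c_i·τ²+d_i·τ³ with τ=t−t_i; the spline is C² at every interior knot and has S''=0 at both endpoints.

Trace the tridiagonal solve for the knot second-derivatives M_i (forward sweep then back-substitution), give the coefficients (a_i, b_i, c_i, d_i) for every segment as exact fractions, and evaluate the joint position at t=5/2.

  seg 0: a=-1 b=19/112 c=0 d=93/448
  seg 1: a=1 b=149/56 c=279/224 d=-353/448
  seg 2: a=5 b=-29/16 c=-195/56 d=535/448
  seg 3: a=-3 b=-79/56 c=825/224 d=-275/448
S(5/2) = 9115/3584

Δ: Δ0=1, Δ1=2, Δ2=-4, Δ3=7/2
row 1: diag=8, rhs=6; c'=1/4, d'=3/4
row 2: denom=8−2·1/4=15/2; d'=(-36−2·3/4)/(15/2)=-5
row 3: denom=8−2·4/15=112/15; d'=(45−2·-5)/(112/15)=825/112
back: M3=825/112
back: M2=-5−4/15·825/112=-195/28
back: M1=3/4−1/4·-195/28=279/112
M: M0=0, M1=279/112, M2=-195/28, M3=825/112, M4=0
seg 0: a=-1, c=M0/2=0, d=(M1−M0)/(6·2)=93/448, b=Δ0−h0·(2M0+M1)/6=19/112
seg 1: a=1, c=M1/2=279/224, d=(M2−M1)/(6·2)=-353/448, b=Δ1−h1·(2M1+M2)/6=149/56
seg 2: a=5, c=M2/2=-195/56, d=(M3−M2)/(6·2)=535/448, b=Δ2−h2·(2M2+M3)/6=-29/16
seg 3: a=-3, c=M3/2=825/224, d=(M4−M3)/(6·2)=-275/448, b=Δ3−h3·(2M3+M4)/6=-79/56
t_q=5/2 → seg 1, τ=1/2; S=1+149/56·τ+279/224·τ²+-353/448·τ³=9115/3584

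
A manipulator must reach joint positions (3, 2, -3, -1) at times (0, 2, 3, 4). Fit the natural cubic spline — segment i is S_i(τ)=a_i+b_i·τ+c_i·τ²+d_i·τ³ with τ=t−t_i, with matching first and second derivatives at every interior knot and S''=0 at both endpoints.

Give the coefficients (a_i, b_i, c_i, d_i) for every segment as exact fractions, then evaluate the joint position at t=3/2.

Δ: Δ0=-1/2, Δ1=-5, Δ2=2
row 1: diag=6, rhs=-27; c'=1/6, d'=-9/2
row 2: denom=4−1·1/6=23/6; d'=(42−1·-9/2)/(23/6)=279/23
back: M2=279/23
back: M1=-9/2−1/6·279/23=-150/23
M: M0=0, M1=-150/23, M2=279/23, M3=0
seg 0: a=3, c=M0/2=0, d=(M1−M0)/(6·2)=-25/46, b=Δ0−h0·(2M0+M1)/6=77/46
seg 1: a=2, c=M1/2=-75/23, d=(M2−M1)/(6·1)=143/46, b=Δ1−h1·(2M1+M2)/6=-223/46
seg 2: a=-3, c=M2/2=279/46, d=(M3−M2)/(6·1)=-93/46, b=Δ2−h2·(2M2+M3)/6=-47/23
t_q=3/2 → seg 0, τ=3/2; S=3+77/46·τ+0·τ²+-25/46·τ³=1353/368

  seg 0: a=3 b=77/46 c=0 d=-25/46
  seg 1: a=2 b=-223/46 c=-75/23 d=143/46
  seg 2: a=-3 b=-47/23 c=279/46 d=-93/46
S(3/2) = 1353/368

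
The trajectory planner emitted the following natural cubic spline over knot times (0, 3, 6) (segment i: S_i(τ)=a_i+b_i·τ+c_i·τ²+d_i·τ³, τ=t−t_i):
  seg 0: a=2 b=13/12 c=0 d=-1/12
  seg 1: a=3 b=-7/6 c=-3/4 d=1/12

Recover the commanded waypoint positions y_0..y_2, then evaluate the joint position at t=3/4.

y_0 = S_0(0) = a_0 = 2
y_1 = S_1(0) = a_1 = 3
y_2 = S_1(3) = -5
t_q=3/4 is in segment 0 (τ=3/4); S_0(τ)=711/256

y_0=2 y_1=3 y_2=-5
S(3/4) = 711/256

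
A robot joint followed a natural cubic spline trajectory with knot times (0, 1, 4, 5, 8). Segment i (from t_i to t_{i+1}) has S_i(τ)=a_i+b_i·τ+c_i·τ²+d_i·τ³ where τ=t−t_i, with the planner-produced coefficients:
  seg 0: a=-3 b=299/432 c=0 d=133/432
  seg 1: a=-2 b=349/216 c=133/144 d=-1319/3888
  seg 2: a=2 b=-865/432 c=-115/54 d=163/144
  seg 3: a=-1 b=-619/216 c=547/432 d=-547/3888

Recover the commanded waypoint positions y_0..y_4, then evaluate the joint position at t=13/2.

y_0=-3 y_1=-2 y_2=2 y_3=-1 y_4=-2
S(13/2) = -1123/384

y_0 = S_0(0) = a_0 = -3
y_1 = S_1(0) = a_1 = -2
y_2 = S_2(0) = a_2 = 2
y_3 = S_3(0) = a_3 = -1
y_4 = S_3(3) = -2
t_q=13/2 is in segment 3 (τ=3/2); S_3(τ)=-1123/384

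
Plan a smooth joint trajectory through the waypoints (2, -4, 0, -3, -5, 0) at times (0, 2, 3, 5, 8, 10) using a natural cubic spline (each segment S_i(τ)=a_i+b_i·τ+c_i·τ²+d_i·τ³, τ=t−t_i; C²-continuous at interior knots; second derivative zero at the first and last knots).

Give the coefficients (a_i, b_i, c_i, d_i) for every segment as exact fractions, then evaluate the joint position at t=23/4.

  seg 0: a=2 b=-50746/8835 c=0 d=24241/35340
  seg 1: a=-4 b=21977/8835 c=24241/5890 d=-45997/17670
  seg 2: a=0 b=51409/17670 c=-10878/2945 d=26311/35340
  seg 3: a=-3 b=-51797/17670 c=911/1178 d=-163/26505
  seg 4: a=-5 b=27259/17670 c=4229/5890 d=-4229/35340
S(23/4) = -179663/37696

Δ: Δ0=-3, Δ1=4, Δ2=-3/2, Δ3=-2/3, Δ4=5/2
row 1: diag=6, rhs=42; c'=1/6, d'=7
row 2: denom=6−1·1/6=35/6; d'=(-33−1·7)/(35/6)=-48/7
row 3: denom=10−2·12/35=326/35; d'=(5−2·-48/7)/(326/35)=655/326
row 4: denom=10−3·105/326=2945/326; d'=(19−3·655/326)/(2945/326)=4229/2945
back: M4=4229/2945
back: M3=655/326−105/326·4229/2945=911/589
back: M2=-48/7−12/35·911/589=-21756/2945
back: M1=7−1/6·-21756/2945=24241/2945
M: M0=0, M1=24241/2945, M2=-21756/2945, M3=911/589, M4=4229/2945, M5=0
seg 0: a=2, c=M0/2=0, d=(M1−M0)/(6·2)=24241/35340, b=Δ0−h0·(2M0+M1)/6=-50746/8835
seg 1: a=-4, c=M1/2=24241/5890, d=(M2−M1)/(6·1)=-45997/17670, b=Δ1−h1·(2M1+M2)/6=21977/8835
seg 2: a=0, c=M2/2=-10878/2945, d=(M3−M2)/(6·2)=26311/35340, b=Δ2−h2·(2M2+M3)/6=51409/17670
seg 3: a=-3, c=M3/2=911/1178, d=(M4−M3)/(6·3)=-163/26505, b=Δ3−h3·(2M3+M4)/6=-51797/17670
seg 4: a=-5, c=M4/2=4229/5890, d=(M5−M4)/(6·2)=-4229/35340, b=Δ4−h4·(2M4+M5)/6=27259/17670
t_q=23/4 → seg 3, τ=3/4; S=-3+-51797/17670·τ+911/1178·τ²+-163/26505·τ³=-179663/37696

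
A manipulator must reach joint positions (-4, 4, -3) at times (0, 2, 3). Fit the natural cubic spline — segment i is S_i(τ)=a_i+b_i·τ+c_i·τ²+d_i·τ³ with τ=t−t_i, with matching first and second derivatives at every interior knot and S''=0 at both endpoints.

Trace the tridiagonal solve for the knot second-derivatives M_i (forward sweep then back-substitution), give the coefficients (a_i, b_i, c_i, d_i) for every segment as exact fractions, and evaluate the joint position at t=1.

Δ: Δ0=4, Δ1=-7
row 1: diag=6, rhs=-66; c'=1/6, d'=-11
back: M1=-11
M: M0=0, M1=-11, M2=0
seg 0: a=-4, c=M0/2=0, d=(M1−M0)/(6·2)=-11/12, b=Δ0−h0·(2M0+M1)/6=23/3
seg 1: a=4, c=M1/2=-11/2, d=(M2−M1)/(6·1)=11/6, b=Δ1−h1·(2M1+M2)/6=-10/3
t_q=1 → seg 0, τ=1; S=-4+23/3·τ+0·τ²+-11/12·τ³=11/4

  seg 0: a=-4 b=23/3 c=0 d=-11/12
  seg 1: a=4 b=-10/3 c=-11/2 d=11/6
S(1) = 11/4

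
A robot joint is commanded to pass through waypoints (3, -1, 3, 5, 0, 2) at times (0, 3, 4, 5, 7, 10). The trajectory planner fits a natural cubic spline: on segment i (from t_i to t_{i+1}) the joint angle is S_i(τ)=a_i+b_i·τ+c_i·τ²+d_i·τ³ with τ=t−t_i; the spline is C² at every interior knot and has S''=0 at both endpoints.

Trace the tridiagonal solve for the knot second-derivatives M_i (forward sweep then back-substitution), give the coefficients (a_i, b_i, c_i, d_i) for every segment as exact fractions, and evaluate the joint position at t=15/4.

  seg 0: a=3 b=-323/92 c=0 d=601/2484
  seg 1: a=-1 b=139/46 c=601/276 d=-331/276
  seg 2: a=3 b=1043/276 c=-98/69 d=-33/92
  seg 3: a=5 b=-19/138 c=-689/276 d=121/184
  seg 4: a=0 b=-154/69 c=100/69 d=-100/621
S(15/4) = 11689/5888

Δ: Δ0=-4/3, Δ1=4, Δ2=2, Δ3=-5/2, Δ4=2/3
row 1: diag=8, rhs=32; c'=1/8, d'=4
row 2: denom=4−1·1/8=31/8; d'=(-12−1·4)/(31/8)=-128/31
row 3: denom=6−1·8/31=178/31; d'=(-27−1·-128/31)/(178/31)=-709/178
row 4: denom=10−2·31/89=828/89; d'=(19−2·-709/178)/(828/89)=200/69
back: M4=200/69
back: M3=-709/178−31/89·200/69=-689/138
back: M2=-128/31−8/31·-689/138=-196/69
back: M1=4−1/8·-196/69=601/138
M: M0=0, M1=601/138, M2=-196/69, M3=-689/138, M4=200/69, M5=0
seg 0: a=3, c=M0/2=0, d=(M1−M0)/(6·3)=601/2484, b=Δ0−h0·(2M0+M1)/6=-323/92
seg 1: a=-1, c=M1/2=601/276, d=(M2−M1)/(6·1)=-331/276, b=Δ1−h1·(2M1+M2)/6=139/46
seg 2: a=3, c=M2/2=-98/69, d=(M3−M2)/(6·1)=-33/92, b=Δ2−h2·(2M2+M3)/6=1043/276
seg 3: a=5, c=M3/2=-689/276, d=(M4−M3)/(6·2)=121/184, b=Δ3−h3·(2M3+M4)/6=-19/138
seg 4: a=0, c=M4/2=100/69, d=(M5−M4)/(6·3)=-100/621, b=Δ4−h4·(2M4+M5)/6=-154/69
t_q=15/4 → seg 1, τ=3/4; S=-1+139/46·τ+601/276·τ²+-331/276·τ³=11689/5888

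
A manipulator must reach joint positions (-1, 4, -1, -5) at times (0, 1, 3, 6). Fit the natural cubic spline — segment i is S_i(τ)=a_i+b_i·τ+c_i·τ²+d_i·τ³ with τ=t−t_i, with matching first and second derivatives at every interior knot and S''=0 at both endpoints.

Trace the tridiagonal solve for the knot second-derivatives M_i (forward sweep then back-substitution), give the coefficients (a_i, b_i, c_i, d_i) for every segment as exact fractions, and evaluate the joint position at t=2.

Δ: Δ0=5, Δ1=-5/2, Δ2=-4/3
row 1: diag=6, rhs=-45; c'=1/3, d'=-15/2
row 2: denom=10−2·1/3=28/3; d'=(7−2·-15/2)/(28/3)=33/14
back: M2=33/14
back: M1=-15/2−1/3·33/14=-58/7
M: M0=0, M1=-58/7, M2=33/14, M3=0
seg 0: a=-1, c=M0/2=0, d=(M1−M0)/(6·1)=-29/21, b=Δ0−h0·(2M0+M1)/6=134/21
seg 1: a=4, c=M1/2=-29/7, d=(M2−M1)/(6·2)=149/168, b=Δ1−h1·(2M1+M2)/6=47/21
seg 2: a=-1, c=M2/2=33/28, d=(M3−M2)/(6·3)=-11/84, b=Δ2−h2·(2M2+M3)/6=-155/42
t_q=2 → seg 1, τ=1; S=4+47/21·τ+-29/7·τ²+149/168·τ³=167/56

  seg 0: a=-1 b=134/21 c=0 d=-29/21
  seg 1: a=4 b=47/21 c=-29/7 d=149/168
  seg 2: a=-1 b=-155/42 c=33/28 d=-11/84
S(2) = 167/56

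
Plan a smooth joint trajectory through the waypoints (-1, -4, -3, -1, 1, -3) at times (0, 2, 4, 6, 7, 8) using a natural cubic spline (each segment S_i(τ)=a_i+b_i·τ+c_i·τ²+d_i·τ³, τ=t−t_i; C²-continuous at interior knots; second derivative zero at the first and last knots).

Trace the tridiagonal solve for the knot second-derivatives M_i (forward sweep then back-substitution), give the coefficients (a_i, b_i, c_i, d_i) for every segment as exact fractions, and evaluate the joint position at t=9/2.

  seg 0: a=-1 b=-646/313 c=0 d=353/2504
  seg 1: a=-4 b=-233/626 c=1059/1252 d=-513/2504
  seg 2: a=-3 b=173/313 c=-120/313 d=95/313
  seg 3: a=-1 b=833/313 c=450/313 d=-657/313
  seg 4: a=1 b=-238/313 c=-1521/313 d=507/313
S(9/2) = -6965/2504

Δ: Δ0=-3/2, Δ1=1/2, Δ2=1, Δ3=2, Δ4=-4
row 1: diag=8, rhs=12; c'=1/4, d'=3/2
row 2: denom=8−2·1/4=15/2; d'=(3−2·3/2)/(15/2)=0
row 3: denom=6−2·4/15=82/15; d'=(6−2·0)/(82/15)=45/41
row 4: denom=4−1·15/82=313/82; d'=(-36−1·45/41)/(313/82)=-3042/313
back: M4=-3042/313
back: M3=45/41−15/82·-3042/313=900/313
back: M2=0−4/15·900/313=-240/313
back: M1=3/2−1/4·-240/313=1059/626
M: M0=0, M1=1059/626, M2=-240/313, M3=900/313, M4=-3042/313, M5=0
seg 0: a=-1, c=M0/2=0, d=(M1−M0)/(6·2)=353/2504, b=Δ0−h0·(2M0+M1)/6=-646/313
seg 1: a=-4, c=M1/2=1059/1252, d=(M2−M1)/(6·2)=-513/2504, b=Δ1−h1·(2M1+M2)/6=-233/626
seg 2: a=-3, c=M2/2=-120/313, d=(M3−M2)/(6·2)=95/313, b=Δ2−h2·(2M2+M3)/6=173/313
seg 3: a=-1, c=M3/2=450/313, d=(M4−M3)/(6·1)=-657/313, b=Δ3−h3·(2M3+M4)/6=833/313
seg 4: a=1, c=M4/2=-1521/313, d=(M5−M4)/(6·1)=507/313, b=Δ4−h4·(2M4+M5)/6=-238/313
t_q=9/2 → seg 2, τ=1/2; S=-3+173/313·τ+-120/313·τ²+95/313·τ³=-6965/2504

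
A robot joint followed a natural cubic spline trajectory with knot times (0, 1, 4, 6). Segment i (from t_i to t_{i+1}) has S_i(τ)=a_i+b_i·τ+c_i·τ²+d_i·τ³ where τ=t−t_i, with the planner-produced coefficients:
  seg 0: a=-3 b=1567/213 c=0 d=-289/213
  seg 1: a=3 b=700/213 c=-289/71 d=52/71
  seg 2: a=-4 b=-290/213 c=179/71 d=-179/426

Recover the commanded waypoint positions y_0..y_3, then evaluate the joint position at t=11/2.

y_0=-3 y_1=3 y_2=-4 y_3=0
S(11/2) = -2031/1136

y_0 = S_0(0) = a_0 = -3
y_1 = S_1(0) = a_1 = 3
y_2 = S_2(0) = a_2 = -4
y_3 = S_2(2) = 0
t_q=11/2 is in segment 2 (τ=3/2); S_2(τ)=-2031/1136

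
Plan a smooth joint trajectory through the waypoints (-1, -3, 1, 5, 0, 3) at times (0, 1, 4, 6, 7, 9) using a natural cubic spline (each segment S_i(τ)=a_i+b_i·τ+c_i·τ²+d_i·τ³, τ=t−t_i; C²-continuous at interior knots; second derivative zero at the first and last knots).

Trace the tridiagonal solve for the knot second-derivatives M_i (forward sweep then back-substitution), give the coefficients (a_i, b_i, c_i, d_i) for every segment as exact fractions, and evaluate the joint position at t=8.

Δ: Δ0=-2, Δ1=4/3, Δ2=2, Δ3=-5, Δ4=3/2
row 1: diag=8, rhs=20; c'=3/8, d'=5/2
row 2: denom=10−3·3/8=71/8; d'=(4−3·5/2)/(71/8)=-28/71
row 3: denom=6−2·16/71=394/71; d'=(-42−2·-28/71)/(394/71)=-1463/197
row 4: denom=6−1·71/394=2293/394; d'=(39−1·-1463/197)/(2293/394)=18292/2293
back: M4=18292/2293
back: M3=-1463/197−71/394·18292/2293=-20325/2293
back: M2=-28/71−16/71·-20325/2293=3676/2293
back: M1=5/2−3/8·3676/2293=4354/2293
M: M0=0, M1=4354/2293, M2=3676/2293, M3=-20325/2293, M4=18292/2293, M5=0
seg 0: a=-1, c=M0/2=0, d=(M1−M0)/(6·1)=2177/6879, b=Δ0−h0·(2M0+M1)/6=-15935/6879
seg 1: a=-3, c=M1/2=2177/2293, d=(M2−M1)/(6·3)=-113/6879, b=Δ1−h1·(2M1+M2)/6=-9404/6879
seg 2: a=1, c=M2/2=1838/2293, d=(M3−M2)/(6·2)=-24001/27516, b=Δ2−h2·(2M2+M3)/6=26731/6879
seg 3: a=5, c=M3/2=-20325/4586, d=(M4−M3)/(6·1)=38617/13758, b=Δ3−h3·(2M3+M4)/6=-23216/6879
seg 4: a=0, c=M4/2=9146/2293, d=(M5−M4)/(6·2)=-4573/6879, b=Δ4−h4·(2M4+M5)/6=-52531/13758
t_q=8 → seg 4, τ=1; S=0+-52531/13758·τ+9146/2293·τ²+-4573/6879·τ³=-2267/4586

  seg 0: a=-1 b=-15935/6879 c=0 d=2177/6879
  seg 1: a=-3 b=-9404/6879 c=2177/2293 d=-113/6879
  seg 2: a=1 b=26731/6879 c=1838/2293 d=-24001/27516
  seg 3: a=5 b=-23216/6879 c=-20325/4586 d=38617/13758
  seg 4: a=0 b=-52531/13758 c=9146/2293 d=-4573/6879
S(8) = -2267/4586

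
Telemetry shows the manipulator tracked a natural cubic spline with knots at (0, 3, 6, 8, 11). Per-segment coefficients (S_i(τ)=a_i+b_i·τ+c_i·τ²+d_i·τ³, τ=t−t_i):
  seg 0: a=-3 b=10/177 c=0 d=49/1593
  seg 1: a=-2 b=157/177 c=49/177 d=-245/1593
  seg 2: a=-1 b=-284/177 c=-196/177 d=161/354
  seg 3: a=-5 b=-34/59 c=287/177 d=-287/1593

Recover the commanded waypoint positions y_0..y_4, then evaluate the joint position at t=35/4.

y_0=-3 y_1=-2 y_2=-1 y_3=-5 y_4=3
S(35/4) = -17355/3776

y_0 = S_0(0) = a_0 = -3
y_1 = S_1(0) = a_1 = -2
y_2 = S_2(0) = a_2 = -1
y_3 = S_3(0) = a_3 = -5
y_4 = S_3(3) = 3
t_q=35/4 is in segment 3 (τ=3/4); S_3(τ)=-17355/3776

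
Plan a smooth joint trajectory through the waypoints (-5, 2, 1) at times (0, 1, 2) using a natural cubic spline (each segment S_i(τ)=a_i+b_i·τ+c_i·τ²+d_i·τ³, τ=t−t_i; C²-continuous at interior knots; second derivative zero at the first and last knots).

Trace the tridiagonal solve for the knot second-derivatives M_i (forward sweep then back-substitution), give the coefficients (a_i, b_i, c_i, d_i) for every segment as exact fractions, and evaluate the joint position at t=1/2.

Δ: Δ0=7, Δ1=-1
row 1: diag=4, rhs=-48; c'=1/4, d'=-12
back: M1=-12
M: M0=0, M1=-12, M2=0
seg 0: a=-5, c=M0/2=0, d=(M1−M0)/(6·1)=-2, b=Δ0−h0·(2M0+M1)/6=9
seg 1: a=2, c=M1/2=-6, d=(M2−M1)/(6·1)=2, b=Δ1−h1·(2M1+M2)/6=3
t_q=1/2 → seg 0, τ=1/2; S=-5+9·τ+0·τ²+-2·τ³=-3/4

  seg 0: a=-5 b=9 c=0 d=-2
  seg 1: a=2 b=3 c=-6 d=2
S(1/2) = -3/4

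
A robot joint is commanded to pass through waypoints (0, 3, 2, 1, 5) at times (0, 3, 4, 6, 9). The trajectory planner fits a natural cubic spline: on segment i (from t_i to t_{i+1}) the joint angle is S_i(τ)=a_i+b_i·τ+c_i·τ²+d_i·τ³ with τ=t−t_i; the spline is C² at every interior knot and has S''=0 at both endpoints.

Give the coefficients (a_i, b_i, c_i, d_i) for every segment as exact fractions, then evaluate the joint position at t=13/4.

  seg 0: a=0 b=389/219 c=0 d=-170/1971
  seg 1: a=3 b=-121/219 c=-170/219 d=24/73
  seg 2: a=2 b=-245/219 c=46/219 d=29/584
  seg 3: a=1 b=139/438 c=445/876 d=-445/7884
S(13/4) = 823/292

Δ: Δ0=1, Δ1=-1, Δ2=-1/2, Δ3=4/3
row 1: diag=8, rhs=-12; c'=1/8, d'=-3/2
row 2: denom=6−1·1/8=47/8; d'=(3−1·-3/2)/(47/8)=36/47
row 3: denom=10−2·16/47=438/47; d'=(11−2·36/47)/(438/47)=445/438
back: M3=445/438
back: M2=36/47−16/47·445/438=92/219
back: M1=-3/2−1/8·92/219=-340/219
M: M0=0, M1=-340/219, M2=92/219, M3=445/438, M4=0
seg 0: a=0, c=M0/2=0, d=(M1−M0)/(6·3)=-170/1971, b=Δ0−h0·(2M0+M1)/6=389/219
seg 1: a=3, c=M1/2=-170/219, d=(M2−M1)/(6·1)=24/73, b=Δ1−h1·(2M1+M2)/6=-121/219
seg 2: a=2, c=M2/2=46/219, d=(M3−M2)/(6·2)=29/584, b=Δ2−h2·(2M2+M3)/6=-245/219
seg 3: a=1, c=M3/2=445/876, d=(M4−M3)/(6·3)=-445/7884, b=Δ3−h3·(2M3+M4)/6=139/438
t_q=13/4 → seg 1, τ=1/4; S=3+-121/219·τ+-170/219·τ²+24/73·τ³=823/292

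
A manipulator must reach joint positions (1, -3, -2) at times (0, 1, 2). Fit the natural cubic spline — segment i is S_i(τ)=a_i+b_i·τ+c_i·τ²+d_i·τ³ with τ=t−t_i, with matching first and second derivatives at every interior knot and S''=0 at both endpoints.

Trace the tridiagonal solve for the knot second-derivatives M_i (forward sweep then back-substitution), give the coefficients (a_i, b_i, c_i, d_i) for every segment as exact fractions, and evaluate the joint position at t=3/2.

  seg 0: a=1 b=-21/4 c=0 d=5/4
  seg 1: a=-3 b=-3/2 c=15/4 d=-5/4
S(3/2) = -95/32

Δ: Δ0=-4, Δ1=1
row 1: diag=4, rhs=30; c'=1/4, d'=15/2
back: M1=15/2
M: M0=0, M1=15/2, M2=0
seg 0: a=1, c=M0/2=0, d=(M1−M0)/(6·1)=5/4, b=Δ0−h0·(2M0+M1)/6=-21/4
seg 1: a=-3, c=M1/2=15/4, d=(M2−M1)/(6·1)=-5/4, b=Δ1−h1·(2M1+M2)/6=-3/2
t_q=3/2 → seg 1, τ=1/2; S=-3+-3/2·τ+15/4·τ²+-5/4·τ³=-95/32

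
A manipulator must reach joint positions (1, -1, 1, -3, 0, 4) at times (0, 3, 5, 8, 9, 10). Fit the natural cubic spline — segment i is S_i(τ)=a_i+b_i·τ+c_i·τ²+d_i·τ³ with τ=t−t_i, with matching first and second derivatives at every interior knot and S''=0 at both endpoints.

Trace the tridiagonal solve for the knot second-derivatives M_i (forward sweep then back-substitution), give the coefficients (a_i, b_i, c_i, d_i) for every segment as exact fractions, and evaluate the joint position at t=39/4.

Δ: Δ0=-2/3, Δ1=1, Δ2=-4/3, Δ3=3, Δ4=4
row 1: diag=10, rhs=10; c'=1/5, d'=1
row 2: denom=10−2·1/5=48/5; d'=(-14−2·1)/(48/5)=-5/3
row 3: denom=8−3·5/16=113/16; d'=(26−3·-5/3)/(113/16)=496/113
row 4: denom=4−1·16/113=436/113; d'=(6−1·496/113)/(436/113)=91/218
back: M4=91/218
back: M3=496/113−16/113·91/218=472/109
back: M2=-5/3−5/16·472/109=-1975/654
back: M1=1−1/5·-1975/654=1049/654
M: M0=0, M1=1049/654, M2=-1975/654, M3=472/109, M4=91/218, M5=0
seg 0: a=1, c=M0/2=0, d=(M1−M0)/(6·3)=1049/11772, b=Δ0−h0·(2M0+M1)/6=-1921/1308
seg 1: a=-1, c=M1/2=1049/1308, d=(M2−M1)/(6·2)=-42/109, b=Δ1−h1·(2M1+M2)/6=613/654
seg 2: a=1, c=M2/2=-1975/1308, d=(M3−M2)/(6·3)=4807/11772, b=Δ2−h2·(2M2+M3)/6=-313/654
seg 3: a=-3, c=M3/2=236/109, d=(M4−M3)/(6·1)=-853/1308, b=Δ3−h3·(2M3+M4)/6=1945/1308
seg 4: a=0, c=M4/2=91/436, d=(M5−M4)/(6·1)=-91/1308, b=Δ4−h4·(2M4+M5)/6=2525/654
t_q=39/4 → seg 4, τ=3/4; S=0+2525/654·τ+91/436·τ²+-91/1308·τ³=83257/27904

  seg 0: a=1 b=-1921/1308 c=0 d=1049/11772
  seg 1: a=-1 b=613/654 c=1049/1308 d=-42/109
  seg 2: a=1 b=-313/654 c=-1975/1308 d=4807/11772
  seg 3: a=-3 b=1945/1308 c=236/109 d=-853/1308
  seg 4: a=0 b=2525/654 c=91/436 d=-91/1308
S(39/4) = 83257/27904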